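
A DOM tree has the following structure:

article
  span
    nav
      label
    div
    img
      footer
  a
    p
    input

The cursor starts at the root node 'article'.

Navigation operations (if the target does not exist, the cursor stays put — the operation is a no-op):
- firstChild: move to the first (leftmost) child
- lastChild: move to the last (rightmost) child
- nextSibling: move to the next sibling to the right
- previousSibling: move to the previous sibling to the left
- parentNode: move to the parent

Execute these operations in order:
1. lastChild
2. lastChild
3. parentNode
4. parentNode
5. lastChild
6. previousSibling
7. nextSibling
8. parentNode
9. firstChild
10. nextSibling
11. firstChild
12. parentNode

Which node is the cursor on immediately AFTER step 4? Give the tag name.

Answer: article

Derivation:
After 1 (lastChild): a
After 2 (lastChild): input
After 3 (parentNode): a
After 4 (parentNode): article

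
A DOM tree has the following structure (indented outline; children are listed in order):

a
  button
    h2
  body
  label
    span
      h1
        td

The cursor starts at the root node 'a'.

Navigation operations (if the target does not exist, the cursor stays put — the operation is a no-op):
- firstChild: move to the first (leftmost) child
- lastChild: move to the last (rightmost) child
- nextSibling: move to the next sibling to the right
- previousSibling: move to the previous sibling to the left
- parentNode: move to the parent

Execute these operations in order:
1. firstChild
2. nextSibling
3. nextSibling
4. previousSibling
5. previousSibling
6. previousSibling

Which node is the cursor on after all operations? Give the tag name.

After 1 (firstChild): button
After 2 (nextSibling): body
After 3 (nextSibling): label
After 4 (previousSibling): body
After 5 (previousSibling): button
After 6 (previousSibling): button (no-op, stayed)

Answer: button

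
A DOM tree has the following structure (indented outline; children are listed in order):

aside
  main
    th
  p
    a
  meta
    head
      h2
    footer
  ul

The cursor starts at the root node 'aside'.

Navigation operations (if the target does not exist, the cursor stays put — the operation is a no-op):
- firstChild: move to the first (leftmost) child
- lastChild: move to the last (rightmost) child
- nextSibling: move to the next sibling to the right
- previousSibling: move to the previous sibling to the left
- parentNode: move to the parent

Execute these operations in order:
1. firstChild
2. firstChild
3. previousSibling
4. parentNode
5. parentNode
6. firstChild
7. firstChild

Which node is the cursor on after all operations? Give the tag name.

Answer: th

Derivation:
After 1 (firstChild): main
After 2 (firstChild): th
After 3 (previousSibling): th (no-op, stayed)
After 4 (parentNode): main
After 5 (parentNode): aside
After 6 (firstChild): main
After 7 (firstChild): th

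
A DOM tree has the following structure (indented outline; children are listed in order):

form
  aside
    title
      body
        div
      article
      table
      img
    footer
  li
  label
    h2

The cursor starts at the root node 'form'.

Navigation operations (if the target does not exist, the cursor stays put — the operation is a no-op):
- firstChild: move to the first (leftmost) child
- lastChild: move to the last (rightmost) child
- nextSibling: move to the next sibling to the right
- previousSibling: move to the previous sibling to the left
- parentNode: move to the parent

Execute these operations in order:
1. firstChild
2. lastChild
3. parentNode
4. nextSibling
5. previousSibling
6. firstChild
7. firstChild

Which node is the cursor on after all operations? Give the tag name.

After 1 (firstChild): aside
After 2 (lastChild): footer
After 3 (parentNode): aside
After 4 (nextSibling): li
After 5 (previousSibling): aside
After 6 (firstChild): title
After 7 (firstChild): body

Answer: body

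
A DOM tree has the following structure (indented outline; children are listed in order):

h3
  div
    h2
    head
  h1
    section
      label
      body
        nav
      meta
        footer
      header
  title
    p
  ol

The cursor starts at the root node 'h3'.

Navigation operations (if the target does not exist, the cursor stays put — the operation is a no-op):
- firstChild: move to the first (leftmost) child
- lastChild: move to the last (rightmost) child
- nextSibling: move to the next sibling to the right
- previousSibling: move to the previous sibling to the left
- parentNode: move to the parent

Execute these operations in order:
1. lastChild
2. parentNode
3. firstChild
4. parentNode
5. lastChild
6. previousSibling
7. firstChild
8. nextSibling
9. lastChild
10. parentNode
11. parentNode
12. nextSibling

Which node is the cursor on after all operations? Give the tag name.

Answer: h3

Derivation:
After 1 (lastChild): ol
After 2 (parentNode): h3
After 3 (firstChild): div
After 4 (parentNode): h3
After 5 (lastChild): ol
After 6 (previousSibling): title
After 7 (firstChild): p
After 8 (nextSibling): p (no-op, stayed)
After 9 (lastChild): p (no-op, stayed)
After 10 (parentNode): title
After 11 (parentNode): h3
After 12 (nextSibling): h3 (no-op, stayed)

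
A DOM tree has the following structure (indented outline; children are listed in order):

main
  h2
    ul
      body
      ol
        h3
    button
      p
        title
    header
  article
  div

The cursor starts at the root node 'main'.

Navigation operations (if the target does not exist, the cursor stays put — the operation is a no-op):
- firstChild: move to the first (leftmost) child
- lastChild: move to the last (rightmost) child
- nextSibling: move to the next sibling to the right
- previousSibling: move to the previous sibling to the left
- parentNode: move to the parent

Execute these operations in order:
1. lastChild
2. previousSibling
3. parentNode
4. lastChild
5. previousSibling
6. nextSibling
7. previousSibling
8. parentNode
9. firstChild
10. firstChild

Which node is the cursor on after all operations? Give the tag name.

After 1 (lastChild): div
After 2 (previousSibling): article
After 3 (parentNode): main
After 4 (lastChild): div
After 5 (previousSibling): article
After 6 (nextSibling): div
After 7 (previousSibling): article
After 8 (parentNode): main
After 9 (firstChild): h2
After 10 (firstChild): ul

Answer: ul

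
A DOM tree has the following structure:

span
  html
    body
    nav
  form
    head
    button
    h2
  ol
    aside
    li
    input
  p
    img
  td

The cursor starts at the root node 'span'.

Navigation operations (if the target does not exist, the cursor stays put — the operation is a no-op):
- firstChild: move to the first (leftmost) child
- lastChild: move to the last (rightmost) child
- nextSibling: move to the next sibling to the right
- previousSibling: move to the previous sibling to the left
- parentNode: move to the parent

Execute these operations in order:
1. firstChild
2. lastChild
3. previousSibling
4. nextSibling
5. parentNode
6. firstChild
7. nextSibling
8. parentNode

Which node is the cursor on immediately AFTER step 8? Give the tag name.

After 1 (firstChild): html
After 2 (lastChild): nav
After 3 (previousSibling): body
After 4 (nextSibling): nav
After 5 (parentNode): html
After 6 (firstChild): body
After 7 (nextSibling): nav
After 8 (parentNode): html

Answer: html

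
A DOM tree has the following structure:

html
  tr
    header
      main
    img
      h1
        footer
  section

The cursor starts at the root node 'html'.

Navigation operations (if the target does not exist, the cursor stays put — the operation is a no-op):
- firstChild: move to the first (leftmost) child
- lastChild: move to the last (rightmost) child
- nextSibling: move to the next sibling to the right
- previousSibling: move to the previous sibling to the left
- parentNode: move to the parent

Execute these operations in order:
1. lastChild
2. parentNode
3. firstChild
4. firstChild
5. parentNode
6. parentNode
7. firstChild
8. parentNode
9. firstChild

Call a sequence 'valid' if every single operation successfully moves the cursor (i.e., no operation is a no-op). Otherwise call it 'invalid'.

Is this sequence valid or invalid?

Answer: valid

Derivation:
After 1 (lastChild): section
After 2 (parentNode): html
After 3 (firstChild): tr
After 4 (firstChild): header
After 5 (parentNode): tr
After 6 (parentNode): html
After 7 (firstChild): tr
After 8 (parentNode): html
After 9 (firstChild): tr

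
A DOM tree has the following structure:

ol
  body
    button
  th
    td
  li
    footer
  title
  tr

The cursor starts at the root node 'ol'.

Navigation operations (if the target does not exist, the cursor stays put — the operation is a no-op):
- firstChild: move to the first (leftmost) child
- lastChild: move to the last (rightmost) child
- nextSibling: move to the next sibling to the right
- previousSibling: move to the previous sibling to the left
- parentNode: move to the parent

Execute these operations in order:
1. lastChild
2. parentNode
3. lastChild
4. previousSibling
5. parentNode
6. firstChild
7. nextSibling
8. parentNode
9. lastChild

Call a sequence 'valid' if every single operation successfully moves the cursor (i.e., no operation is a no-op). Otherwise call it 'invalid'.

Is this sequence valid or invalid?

After 1 (lastChild): tr
After 2 (parentNode): ol
After 3 (lastChild): tr
After 4 (previousSibling): title
After 5 (parentNode): ol
After 6 (firstChild): body
After 7 (nextSibling): th
After 8 (parentNode): ol
After 9 (lastChild): tr

Answer: valid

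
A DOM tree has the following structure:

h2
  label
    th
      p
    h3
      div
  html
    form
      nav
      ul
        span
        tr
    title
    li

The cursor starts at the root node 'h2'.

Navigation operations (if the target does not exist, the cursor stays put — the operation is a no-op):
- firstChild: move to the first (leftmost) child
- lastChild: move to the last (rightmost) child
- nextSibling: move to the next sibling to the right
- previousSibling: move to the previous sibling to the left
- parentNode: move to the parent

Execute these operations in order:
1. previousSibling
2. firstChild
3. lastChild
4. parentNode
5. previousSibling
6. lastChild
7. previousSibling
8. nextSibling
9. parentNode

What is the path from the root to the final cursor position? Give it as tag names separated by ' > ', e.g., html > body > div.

After 1 (previousSibling): h2 (no-op, stayed)
After 2 (firstChild): label
After 3 (lastChild): h3
After 4 (parentNode): label
After 5 (previousSibling): label (no-op, stayed)
After 6 (lastChild): h3
After 7 (previousSibling): th
After 8 (nextSibling): h3
After 9 (parentNode): label

Answer: h2 > label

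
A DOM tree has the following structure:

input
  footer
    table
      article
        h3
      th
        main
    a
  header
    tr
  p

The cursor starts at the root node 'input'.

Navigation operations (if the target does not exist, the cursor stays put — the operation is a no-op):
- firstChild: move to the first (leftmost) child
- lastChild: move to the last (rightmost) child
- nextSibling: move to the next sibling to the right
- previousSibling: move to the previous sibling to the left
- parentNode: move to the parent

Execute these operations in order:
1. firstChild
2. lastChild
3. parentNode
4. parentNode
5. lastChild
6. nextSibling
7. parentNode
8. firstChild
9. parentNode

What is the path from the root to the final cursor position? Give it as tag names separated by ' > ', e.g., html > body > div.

Answer: input

Derivation:
After 1 (firstChild): footer
After 2 (lastChild): a
After 3 (parentNode): footer
After 4 (parentNode): input
After 5 (lastChild): p
After 6 (nextSibling): p (no-op, stayed)
After 7 (parentNode): input
After 8 (firstChild): footer
After 9 (parentNode): input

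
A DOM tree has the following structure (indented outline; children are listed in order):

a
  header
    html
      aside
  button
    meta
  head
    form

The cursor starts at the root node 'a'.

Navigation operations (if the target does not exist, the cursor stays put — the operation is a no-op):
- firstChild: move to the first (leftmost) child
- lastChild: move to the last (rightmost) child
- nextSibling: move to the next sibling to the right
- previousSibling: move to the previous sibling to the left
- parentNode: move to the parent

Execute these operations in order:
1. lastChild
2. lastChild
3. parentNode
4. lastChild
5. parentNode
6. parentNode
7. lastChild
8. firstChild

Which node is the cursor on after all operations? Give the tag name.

Answer: form

Derivation:
After 1 (lastChild): head
After 2 (lastChild): form
After 3 (parentNode): head
After 4 (lastChild): form
After 5 (parentNode): head
After 6 (parentNode): a
After 7 (lastChild): head
After 8 (firstChild): form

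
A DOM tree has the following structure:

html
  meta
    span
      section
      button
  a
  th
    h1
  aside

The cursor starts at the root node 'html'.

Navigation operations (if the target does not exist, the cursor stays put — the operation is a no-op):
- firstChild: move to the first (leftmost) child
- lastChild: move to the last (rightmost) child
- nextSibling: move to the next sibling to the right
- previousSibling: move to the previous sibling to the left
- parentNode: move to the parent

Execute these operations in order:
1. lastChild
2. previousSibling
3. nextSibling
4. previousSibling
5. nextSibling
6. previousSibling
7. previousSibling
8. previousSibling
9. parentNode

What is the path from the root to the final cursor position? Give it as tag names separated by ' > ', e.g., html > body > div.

After 1 (lastChild): aside
After 2 (previousSibling): th
After 3 (nextSibling): aside
After 4 (previousSibling): th
After 5 (nextSibling): aside
After 6 (previousSibling): th
After 7 (previousSibling): a
After 8 (previousSibling): meta
After 9 (parentNode): html

Answer: html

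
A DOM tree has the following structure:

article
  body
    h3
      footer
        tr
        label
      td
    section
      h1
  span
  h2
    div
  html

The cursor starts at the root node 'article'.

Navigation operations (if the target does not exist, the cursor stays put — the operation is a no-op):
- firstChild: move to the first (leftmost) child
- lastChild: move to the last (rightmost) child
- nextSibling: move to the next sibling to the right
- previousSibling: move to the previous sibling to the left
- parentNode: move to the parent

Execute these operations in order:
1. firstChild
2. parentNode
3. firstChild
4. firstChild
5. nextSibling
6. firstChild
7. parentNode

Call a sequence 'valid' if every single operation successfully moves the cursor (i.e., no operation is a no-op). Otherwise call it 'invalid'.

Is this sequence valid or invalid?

After 1 (firstChild): body
After 2 (parentNode): article
After 3 (firstChild): body
After 4 (firstChild): h3
After 5 (nextSibling): section
After 6 (firstChild): h1
After 7 (parentNode): section

Answer: valid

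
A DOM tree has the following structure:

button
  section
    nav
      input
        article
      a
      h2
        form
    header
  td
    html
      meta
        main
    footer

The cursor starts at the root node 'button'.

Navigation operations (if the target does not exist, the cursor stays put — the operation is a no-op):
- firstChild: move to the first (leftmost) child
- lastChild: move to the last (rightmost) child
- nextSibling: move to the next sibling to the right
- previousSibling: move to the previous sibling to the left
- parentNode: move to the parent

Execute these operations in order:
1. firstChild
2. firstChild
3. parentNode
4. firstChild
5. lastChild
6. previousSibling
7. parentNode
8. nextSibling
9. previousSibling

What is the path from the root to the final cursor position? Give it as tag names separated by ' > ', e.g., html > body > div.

Answer: button > section > nav

Derivation:
After 1 (firstChild): section
After 2 (firstChild): nav
After 3 (parentNode): section
After 4 (firstChild): nav
After 5 (lastChild): h2
After 6 (previousSibling): a
After 7 (parentNode): nav
After 8 (nextSibling): header
After 9 (previousSibling): nav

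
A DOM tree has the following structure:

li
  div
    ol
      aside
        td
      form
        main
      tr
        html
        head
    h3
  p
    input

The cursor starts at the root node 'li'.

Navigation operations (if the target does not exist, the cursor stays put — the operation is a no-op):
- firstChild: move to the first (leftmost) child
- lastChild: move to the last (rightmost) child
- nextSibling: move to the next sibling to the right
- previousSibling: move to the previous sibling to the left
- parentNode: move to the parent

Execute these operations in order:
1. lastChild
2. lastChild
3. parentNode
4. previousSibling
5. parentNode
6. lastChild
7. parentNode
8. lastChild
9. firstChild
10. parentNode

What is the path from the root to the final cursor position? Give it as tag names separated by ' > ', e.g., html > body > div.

After 1 (lastChild): p
After 2 (lastChild): input
After 3 (parentNode): p
After 4 (previousSibling): div
After 5 (parentNode): li
After 6 (lastChild): p
After 7 (parentNode): li
After 8 (lastChild): p
After 9 (firstChild): input
After 10 (parentNode): p

Answer: li > p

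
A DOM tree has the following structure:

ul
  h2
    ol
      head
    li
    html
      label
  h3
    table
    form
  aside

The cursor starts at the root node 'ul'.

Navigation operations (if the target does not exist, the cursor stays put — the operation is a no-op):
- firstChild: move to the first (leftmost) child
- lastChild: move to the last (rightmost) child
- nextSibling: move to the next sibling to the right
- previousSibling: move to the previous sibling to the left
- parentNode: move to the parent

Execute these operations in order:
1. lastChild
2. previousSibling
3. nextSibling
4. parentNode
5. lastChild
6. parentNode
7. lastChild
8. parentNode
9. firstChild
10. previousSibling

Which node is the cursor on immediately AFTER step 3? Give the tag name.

After 1 (lastChild): aside
After 2 (previousSibling): h3
After 3 (nextSibling): aside

Answer: aside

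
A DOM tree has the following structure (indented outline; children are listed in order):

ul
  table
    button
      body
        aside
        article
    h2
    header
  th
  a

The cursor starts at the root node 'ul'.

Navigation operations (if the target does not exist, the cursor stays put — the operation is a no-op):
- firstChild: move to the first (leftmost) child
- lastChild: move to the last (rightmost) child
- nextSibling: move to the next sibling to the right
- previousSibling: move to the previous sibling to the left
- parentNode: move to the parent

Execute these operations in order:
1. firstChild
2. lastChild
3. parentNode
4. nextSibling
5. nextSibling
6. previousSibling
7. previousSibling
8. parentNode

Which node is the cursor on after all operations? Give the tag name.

After 1 (firstChild): table
After 2 (lastChild): header
After 3 (parentNode): table
After 4 (nextSibling): th
After 5 (nextSibling): a
After 6 (previousSibling): th
After 7 (previousSibling): table
After 8 (parentNode): ul

Answer: ul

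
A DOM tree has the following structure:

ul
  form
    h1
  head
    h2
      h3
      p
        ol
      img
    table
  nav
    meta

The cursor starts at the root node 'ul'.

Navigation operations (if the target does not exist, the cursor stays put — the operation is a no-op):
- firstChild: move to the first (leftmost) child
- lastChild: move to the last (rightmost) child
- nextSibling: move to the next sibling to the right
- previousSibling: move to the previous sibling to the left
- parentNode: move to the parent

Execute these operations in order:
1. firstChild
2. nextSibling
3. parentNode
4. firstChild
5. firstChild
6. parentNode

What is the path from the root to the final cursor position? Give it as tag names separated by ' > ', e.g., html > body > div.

Answer: ul > form

Derivation:
After 1 (firstChild): form
After 2 (nextSibling): head
After 3 (parentNode): ul
After 4 (firstChild): form
After 5 (firstChild): h1
After 6 (parentNode): form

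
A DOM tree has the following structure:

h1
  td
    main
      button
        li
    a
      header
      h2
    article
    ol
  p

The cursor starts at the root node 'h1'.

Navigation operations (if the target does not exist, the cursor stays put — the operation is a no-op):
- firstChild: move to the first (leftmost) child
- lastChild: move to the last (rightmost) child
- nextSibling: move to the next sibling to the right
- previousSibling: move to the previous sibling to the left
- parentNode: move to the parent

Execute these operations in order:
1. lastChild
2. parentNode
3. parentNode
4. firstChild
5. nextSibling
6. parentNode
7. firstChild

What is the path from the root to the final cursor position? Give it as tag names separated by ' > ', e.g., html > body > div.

After 1 (lastChild): p
After 2 (parentNode): h1
After 3 (parentNode): h1 (no-op, stayed)
After 4 (firstChild): td
After 5 (nextSibling): p
After 6 (parentNode): h1
After 7 (firstChild): td

Answer: h1 > td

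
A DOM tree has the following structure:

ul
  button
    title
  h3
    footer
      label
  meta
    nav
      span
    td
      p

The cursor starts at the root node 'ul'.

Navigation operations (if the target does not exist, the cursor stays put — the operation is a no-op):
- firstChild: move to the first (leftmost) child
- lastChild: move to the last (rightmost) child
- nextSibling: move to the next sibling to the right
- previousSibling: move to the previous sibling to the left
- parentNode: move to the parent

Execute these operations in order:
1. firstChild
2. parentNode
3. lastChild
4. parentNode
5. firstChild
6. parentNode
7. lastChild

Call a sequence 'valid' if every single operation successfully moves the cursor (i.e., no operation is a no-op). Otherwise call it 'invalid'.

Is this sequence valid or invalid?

After 1 (firstChild): button
After 2 (parentNode): ul
After 3 (lastChild): meta
After 4 (parentNode): ul
After 5 (firstChild): button
After 6 (parentNode): ul
After 7 (lastChild): meta

Answer: valid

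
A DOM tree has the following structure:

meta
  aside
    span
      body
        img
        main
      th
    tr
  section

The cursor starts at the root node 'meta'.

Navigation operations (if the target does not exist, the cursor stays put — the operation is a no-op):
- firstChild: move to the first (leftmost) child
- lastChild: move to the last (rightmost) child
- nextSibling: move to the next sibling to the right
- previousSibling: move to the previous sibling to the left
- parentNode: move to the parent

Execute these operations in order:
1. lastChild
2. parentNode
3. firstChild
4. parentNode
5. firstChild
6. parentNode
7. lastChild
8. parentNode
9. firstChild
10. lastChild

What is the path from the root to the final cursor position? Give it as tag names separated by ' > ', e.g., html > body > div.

Answer: meta > aside > tr

Derivation:
After 1 (lastChild): section
After 2 (parentNode): meta
After 3 (firstChild): aside
After 4 (parentNode): meta
After 5 (firstChild): aside
After 6 (parentNode): meta
After 7 (lastChild): section
After 8 (parentNode): meta
After 9 (firstChild): aside
After 10 (lastChild): tr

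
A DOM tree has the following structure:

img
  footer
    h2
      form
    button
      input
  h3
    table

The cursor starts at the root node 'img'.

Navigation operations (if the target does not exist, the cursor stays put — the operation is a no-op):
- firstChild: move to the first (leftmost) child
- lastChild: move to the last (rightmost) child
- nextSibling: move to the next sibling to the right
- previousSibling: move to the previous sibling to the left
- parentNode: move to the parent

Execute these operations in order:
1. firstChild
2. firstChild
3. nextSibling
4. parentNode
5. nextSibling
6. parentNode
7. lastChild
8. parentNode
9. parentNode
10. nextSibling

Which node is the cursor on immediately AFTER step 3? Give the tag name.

After 1 (firstChild): footer
After 2 (firstChild): h2
After 3 (nextSibling): button

Answer: button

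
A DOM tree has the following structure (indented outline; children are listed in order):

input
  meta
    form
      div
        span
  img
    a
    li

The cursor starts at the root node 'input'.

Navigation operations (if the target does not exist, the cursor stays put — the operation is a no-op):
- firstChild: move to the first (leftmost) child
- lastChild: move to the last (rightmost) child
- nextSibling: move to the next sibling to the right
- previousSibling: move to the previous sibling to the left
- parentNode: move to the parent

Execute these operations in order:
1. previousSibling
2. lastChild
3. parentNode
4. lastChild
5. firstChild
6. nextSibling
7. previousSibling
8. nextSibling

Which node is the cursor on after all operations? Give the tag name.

After 1 (previousSibling): input (no-op, stayed)
After 2 (lastChild): img
After 3 (parentNode): input
After 4 (lastChild): img
After 5 (firstChild): a
After 6 (nextSibling): li
After 7 (previousSibling): a
After 8 (nextSibling): li

Answer: li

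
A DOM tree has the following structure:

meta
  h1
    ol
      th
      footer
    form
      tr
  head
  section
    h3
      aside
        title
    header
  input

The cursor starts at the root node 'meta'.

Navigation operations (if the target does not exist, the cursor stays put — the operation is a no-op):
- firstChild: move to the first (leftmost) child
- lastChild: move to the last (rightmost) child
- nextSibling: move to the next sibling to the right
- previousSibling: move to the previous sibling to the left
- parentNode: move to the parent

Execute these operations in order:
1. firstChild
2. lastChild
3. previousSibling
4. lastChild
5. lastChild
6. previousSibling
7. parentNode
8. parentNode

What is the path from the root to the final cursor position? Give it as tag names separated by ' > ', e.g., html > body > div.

Answer: meta > h1

Derivation:
After 1 (firstChild): h1
After 2 (lastChild): form
After 3 (previousSibling): ol
After 4 (lastChild): footer
After 5 (lastChild): footer (no-op, stayed)
After 6 (previousSibling): th
After 7 (parentNode): ol
After 8 (parentNode): h1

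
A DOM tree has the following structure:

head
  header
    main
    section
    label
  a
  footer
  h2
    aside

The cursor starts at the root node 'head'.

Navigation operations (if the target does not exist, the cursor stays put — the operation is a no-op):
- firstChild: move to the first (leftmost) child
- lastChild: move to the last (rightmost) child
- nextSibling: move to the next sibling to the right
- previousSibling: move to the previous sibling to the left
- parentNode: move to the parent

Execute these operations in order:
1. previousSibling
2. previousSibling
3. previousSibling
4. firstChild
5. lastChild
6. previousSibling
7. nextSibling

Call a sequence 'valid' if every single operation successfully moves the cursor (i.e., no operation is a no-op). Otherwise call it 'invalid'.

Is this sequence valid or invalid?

After 1 (previousSibling): head (no-op, stayed)
After 2 (previousSibling): head (no-op, stayed)
After 3 (previousSibling): head (no-op, stayed)
After 4 (firstChild): header
After 5 (lastChild): label
After 6 (previousSibling): section
After 7 (nextSibling): label

Answer: invalid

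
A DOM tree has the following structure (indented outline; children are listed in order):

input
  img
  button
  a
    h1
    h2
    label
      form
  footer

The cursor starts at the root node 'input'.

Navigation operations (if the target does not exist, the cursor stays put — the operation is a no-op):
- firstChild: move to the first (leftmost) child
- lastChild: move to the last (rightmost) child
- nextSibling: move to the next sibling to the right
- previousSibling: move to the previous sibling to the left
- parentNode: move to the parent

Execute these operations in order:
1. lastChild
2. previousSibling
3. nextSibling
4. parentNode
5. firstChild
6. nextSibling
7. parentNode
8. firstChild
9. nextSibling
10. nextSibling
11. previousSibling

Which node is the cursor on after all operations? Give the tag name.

Answer: button

Derivation:
After 1 (lastChild): footer
After 2 (previousSibling): a
After 3 (nextSibling): footer
After 4 (parentNode): input
After 5 (firstChild): img
After 6 (nextSibling): button
After 7 (parentNode): input
After 8 (firstChild): img
After 9 (nextSibling): button
After 10 (nextSibling): a
After 11 (previousSibling): button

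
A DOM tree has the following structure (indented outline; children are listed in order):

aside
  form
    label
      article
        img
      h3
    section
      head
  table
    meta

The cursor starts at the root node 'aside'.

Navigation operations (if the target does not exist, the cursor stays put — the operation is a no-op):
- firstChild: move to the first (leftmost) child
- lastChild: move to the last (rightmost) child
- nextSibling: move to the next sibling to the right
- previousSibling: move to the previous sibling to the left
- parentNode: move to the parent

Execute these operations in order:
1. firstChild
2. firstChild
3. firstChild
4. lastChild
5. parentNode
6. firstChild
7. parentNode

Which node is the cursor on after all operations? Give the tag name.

Answer: article

Derivation:
After 1 (firstChild): form
After 2 (firstChild): label
After 3 (firstChild): article
After 4 (lastChild): img
After 5 (parentNode): article
After 6 (firstChild): img
After 7 (parentNode): article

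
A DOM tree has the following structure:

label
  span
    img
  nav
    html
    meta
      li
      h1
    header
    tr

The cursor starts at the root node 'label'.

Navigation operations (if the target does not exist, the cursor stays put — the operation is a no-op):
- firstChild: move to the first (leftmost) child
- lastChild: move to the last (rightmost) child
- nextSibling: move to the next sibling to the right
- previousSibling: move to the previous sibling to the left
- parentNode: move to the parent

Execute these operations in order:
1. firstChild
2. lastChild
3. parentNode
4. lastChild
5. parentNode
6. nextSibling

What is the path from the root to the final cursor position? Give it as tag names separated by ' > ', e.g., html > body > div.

After 1 (firstChild): span
After 2 (lastChild): img
After 3 (parentNode): span
After 4 (lastChild): img
After 5 (parentNode): span
After 6 (nextSibling): nav

Answer: label > nav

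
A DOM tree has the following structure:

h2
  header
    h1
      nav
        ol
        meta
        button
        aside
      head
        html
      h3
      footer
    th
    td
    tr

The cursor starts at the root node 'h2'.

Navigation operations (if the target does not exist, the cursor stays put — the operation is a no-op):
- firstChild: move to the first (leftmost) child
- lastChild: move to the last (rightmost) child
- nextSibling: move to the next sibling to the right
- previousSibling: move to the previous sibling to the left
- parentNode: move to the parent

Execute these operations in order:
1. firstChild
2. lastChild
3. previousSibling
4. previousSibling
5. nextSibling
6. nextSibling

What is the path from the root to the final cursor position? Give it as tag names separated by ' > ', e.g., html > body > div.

Answer: h2 > header > tr

Derivation:
After 1 (firstChild): header
After 2 (lastChild): tr
After 3 (previousSibling): td
After 4 (previousSibling): th
After 5 (nextSibling): td
After 6 (nextSibling): tr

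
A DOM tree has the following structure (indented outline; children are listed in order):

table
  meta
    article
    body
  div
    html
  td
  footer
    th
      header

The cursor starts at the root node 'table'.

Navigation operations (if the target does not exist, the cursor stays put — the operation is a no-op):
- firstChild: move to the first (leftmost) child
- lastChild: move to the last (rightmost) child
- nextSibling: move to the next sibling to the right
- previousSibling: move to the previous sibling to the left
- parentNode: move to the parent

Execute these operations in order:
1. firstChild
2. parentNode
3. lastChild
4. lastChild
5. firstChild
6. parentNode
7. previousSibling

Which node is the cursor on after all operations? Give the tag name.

Answer: th

Derivation:
After 1 (firstChild): meta
After 2 (parentNode): table
After 3 (lastChild): footer
After 4 (lastChild): th
After 5 (firstChild): header
After 6 (parentNode): th
After 7 (previousSibling): th (no-op, stayed)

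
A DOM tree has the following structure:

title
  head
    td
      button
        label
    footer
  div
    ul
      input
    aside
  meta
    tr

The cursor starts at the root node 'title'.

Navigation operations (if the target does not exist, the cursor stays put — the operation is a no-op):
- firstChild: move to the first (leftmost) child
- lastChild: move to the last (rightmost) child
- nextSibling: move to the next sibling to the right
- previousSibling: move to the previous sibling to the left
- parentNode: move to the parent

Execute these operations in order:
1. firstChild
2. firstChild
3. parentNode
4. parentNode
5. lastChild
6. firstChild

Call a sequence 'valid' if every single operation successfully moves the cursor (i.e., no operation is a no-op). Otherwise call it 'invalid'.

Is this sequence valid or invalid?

After 1 (firstChild): head
After 2 (firstChild): td
After 3 (parentNode): head
After 4 (parentNode): title
After 5 (lastChild): meta
After 6 (firstChild): tr

Answer: valid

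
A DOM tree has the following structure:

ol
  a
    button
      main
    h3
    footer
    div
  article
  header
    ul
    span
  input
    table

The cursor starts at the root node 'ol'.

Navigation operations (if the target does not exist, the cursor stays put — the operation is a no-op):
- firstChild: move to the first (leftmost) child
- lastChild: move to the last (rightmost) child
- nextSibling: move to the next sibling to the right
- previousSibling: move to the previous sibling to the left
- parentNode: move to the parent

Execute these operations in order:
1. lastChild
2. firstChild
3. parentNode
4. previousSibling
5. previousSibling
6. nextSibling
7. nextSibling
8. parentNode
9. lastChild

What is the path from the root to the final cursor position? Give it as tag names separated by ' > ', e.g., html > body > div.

Answer: ol > input

Derivation:
After 1 (lastChild): input
After 2 (firstChild): table
After 3 (parentNode): input
After 4 (previousSibling): header
After 5 (previousSibling): article
After 6 (nextSibling): header
After 7 (nextSibling): input
After 8 (parentNode): ol
After 9 (lastChild): input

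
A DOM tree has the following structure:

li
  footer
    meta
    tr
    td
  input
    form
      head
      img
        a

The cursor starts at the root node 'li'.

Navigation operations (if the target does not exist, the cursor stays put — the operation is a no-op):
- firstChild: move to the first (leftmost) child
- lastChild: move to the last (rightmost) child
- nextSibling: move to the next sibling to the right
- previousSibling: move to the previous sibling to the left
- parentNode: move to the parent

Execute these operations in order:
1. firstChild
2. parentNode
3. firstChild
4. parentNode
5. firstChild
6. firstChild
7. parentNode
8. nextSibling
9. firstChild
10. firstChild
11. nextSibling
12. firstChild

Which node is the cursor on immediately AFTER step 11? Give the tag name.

After 1 (firstChild): footer
After 2 (parentNode): li
After 3 (firstChild): footer
After 4 (parentNode): li
After 5 (firstChild): footer
After 6 (firstChild): meta
After 7 (parentNode): footer
After 8 (nextSibling): input
After 9 (firstChild): form
After 10 (firstChild): head
After 11 (nextSibling): img

Answer: img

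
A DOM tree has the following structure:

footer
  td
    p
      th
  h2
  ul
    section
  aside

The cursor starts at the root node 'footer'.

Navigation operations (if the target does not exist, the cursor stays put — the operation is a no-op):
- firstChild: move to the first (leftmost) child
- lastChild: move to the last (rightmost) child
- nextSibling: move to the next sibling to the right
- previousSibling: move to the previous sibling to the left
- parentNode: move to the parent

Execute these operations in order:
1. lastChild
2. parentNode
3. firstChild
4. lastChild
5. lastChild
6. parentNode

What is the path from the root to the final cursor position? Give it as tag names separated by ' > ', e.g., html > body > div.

Answer: footer > td > p

Derivation:
After 1 (lastChild): aside
After 2 (parentNode): footer
After 3 (firstChild): td
After 4 (lastChild): p
After 5 (lastChild): th
After 6 (parentNode): p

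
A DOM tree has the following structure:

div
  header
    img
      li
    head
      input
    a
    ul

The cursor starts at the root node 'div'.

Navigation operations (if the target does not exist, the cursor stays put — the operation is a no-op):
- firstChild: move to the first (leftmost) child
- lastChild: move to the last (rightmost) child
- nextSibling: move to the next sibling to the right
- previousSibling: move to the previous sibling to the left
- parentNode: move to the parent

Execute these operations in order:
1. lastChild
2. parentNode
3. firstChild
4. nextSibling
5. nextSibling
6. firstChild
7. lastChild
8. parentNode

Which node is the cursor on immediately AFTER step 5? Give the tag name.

Answer: header

Derivation:
After 1 (lastChild): header
After 2 (parentNode): div
After 3 (firstChild): header
After 4 (nextSibling): header (no-op, stayed)
After 5 (nextSibling): header (no-op, stayed)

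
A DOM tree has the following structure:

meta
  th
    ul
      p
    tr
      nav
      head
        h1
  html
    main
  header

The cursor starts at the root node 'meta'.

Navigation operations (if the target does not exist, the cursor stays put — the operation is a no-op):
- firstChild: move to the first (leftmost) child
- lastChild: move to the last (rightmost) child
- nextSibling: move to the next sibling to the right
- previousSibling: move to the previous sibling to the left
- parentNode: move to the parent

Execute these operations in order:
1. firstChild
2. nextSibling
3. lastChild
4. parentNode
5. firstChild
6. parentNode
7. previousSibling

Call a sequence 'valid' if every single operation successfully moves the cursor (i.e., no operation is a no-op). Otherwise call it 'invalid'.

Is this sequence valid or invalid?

Answer: valid

Derivation:
After 1 (firstChild): th
After 2 (nextSibling): html
After 3 (lastChild): main
After 4 (parentNode): html
After 5 (firstChild): main
After 6 (parentNode): html
After 7 (previousSibling): th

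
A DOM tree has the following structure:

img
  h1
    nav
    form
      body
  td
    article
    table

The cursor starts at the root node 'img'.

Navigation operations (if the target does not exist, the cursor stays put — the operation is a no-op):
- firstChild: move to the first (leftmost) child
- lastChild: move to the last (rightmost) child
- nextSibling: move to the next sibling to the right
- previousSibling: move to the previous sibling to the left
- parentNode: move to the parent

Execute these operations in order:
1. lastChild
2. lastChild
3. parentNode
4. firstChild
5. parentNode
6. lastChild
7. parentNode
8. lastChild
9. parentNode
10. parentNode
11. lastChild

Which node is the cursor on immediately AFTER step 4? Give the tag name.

Answer: article

Derivation:
After 1 (lastChild): td
After 2 (lastChild): table
After 3 (parentNode): td
After 4 (firstChild): article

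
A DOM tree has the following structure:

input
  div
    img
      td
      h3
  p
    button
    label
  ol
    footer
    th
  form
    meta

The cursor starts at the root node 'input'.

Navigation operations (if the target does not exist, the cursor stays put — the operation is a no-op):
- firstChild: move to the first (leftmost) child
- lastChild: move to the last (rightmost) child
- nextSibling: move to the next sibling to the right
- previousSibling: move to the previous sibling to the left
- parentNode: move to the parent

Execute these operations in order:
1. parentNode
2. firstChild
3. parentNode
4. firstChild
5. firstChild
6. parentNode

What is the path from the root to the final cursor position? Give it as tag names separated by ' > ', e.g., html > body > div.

Answer: input > div

Derivation:
After 1 (parentNode): input (no-op, stayed)
After 2 (firstChild): div
After 3 (parentNode): input
After 4 (firstChild): div
After 5 (firstChild): img
After 6 (parentNode): div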